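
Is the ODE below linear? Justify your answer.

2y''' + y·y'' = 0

No. Nonlinear (y·y'' term)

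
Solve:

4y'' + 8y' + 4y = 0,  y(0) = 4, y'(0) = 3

General solution: y = (C₁ + C₂x)e^(-x)
Repeated root r = -1
Applying ICs: C₁ = 4, C₂ = 7
Particular solution: y = (4 + 7x)e^(-x)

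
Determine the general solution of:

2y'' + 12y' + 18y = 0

Characteristic equation: 2r² + 12r + 18 = 0
Divide by 2: r² + 6r + 9 = 0
Factored: (r + 3)² = 0
Repeated root: r = -3
General solution: y = (C₁ + C₂x)e^(-3x)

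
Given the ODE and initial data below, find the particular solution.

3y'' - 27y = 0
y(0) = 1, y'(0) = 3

General solution: y = C₁e^(3x) + C₂e^(-3x)
Applying ICs: C₁ = 1, C₂ = 0
Particular solution: y = e^(3x)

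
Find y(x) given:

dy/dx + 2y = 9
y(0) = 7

General solution: y = 9/2 + Ce^(-2x)
Applying y(0) = 7: C = 7 - 9/2 = 5/2
Particular solution: y = 9/2 + (5/2)e^(-2x)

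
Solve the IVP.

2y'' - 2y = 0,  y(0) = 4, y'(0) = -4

General solution: y = C₁e^x + C₂e^(-x)
Applying ICs: C₁ = 0, C₂ = 4
Particular solution: y = 4e^(-x)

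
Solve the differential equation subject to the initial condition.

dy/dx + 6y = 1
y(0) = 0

General solution: y = 1/6 + Ce^(-6x)
Applying y(0) = 0: C = 0 - 1/6 = -1/6
Particular solution: y = 1/6 - (1/6)e^(-6x)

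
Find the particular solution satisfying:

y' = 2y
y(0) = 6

General solution: y = Ce^(2x)
Applying IC y(0) = 6:
Particular solution: y = 6e^(2x)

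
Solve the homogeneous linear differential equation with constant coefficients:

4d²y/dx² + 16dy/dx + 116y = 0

Characteristic equation: 4r² + 16r + 116 = 0
Divide by 4: r² + 4r + 29 = 0
Roots: r = -2 ± 5i (complex conjugates)
General solution: y = e^(-2x)(C₁cos(5x) + C₂sin(5x))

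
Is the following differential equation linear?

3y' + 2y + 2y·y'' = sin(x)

No. Nonlinear (y·y'' term)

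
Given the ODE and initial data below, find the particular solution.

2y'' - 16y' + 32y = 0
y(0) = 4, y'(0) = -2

General solution: y = (C₁ + C₂x)e^(4x)
Repeated root r = 4
Applying ICs: C₁ = 4, C₂ = -18
Particular solution: y = (4 - 18x)e^(4x)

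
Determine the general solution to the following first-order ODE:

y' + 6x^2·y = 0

Using integrating factor method:

General solution: y = Ce^(-2x^3)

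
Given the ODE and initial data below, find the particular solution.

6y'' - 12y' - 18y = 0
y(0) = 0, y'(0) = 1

General solution: y = C₁e^(3x) + C₂e^(-x)
Applying ICs: C₁ = 1/4, C₂ = -1/4
Particular solution: y = (1/4)e^(3x) - (1/4)e^(-x)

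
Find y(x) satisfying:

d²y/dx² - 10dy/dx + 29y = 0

Characteristic equation: r² - 10r + 29 = 0
Roots: r = 5 ± 2i (complex conjugates)
General solution: y = e^(5x)(C₁cos(2x) + C₂sin(2x))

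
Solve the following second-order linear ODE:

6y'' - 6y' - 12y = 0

Characteristic equation: 6r² - 6r - 12 = 0
Divide by 6: r² - r - 2 = 0
Roots: r = 2, -1 (distinct real)
General solution: y = C₁e^(2x) + C₂e^(-x)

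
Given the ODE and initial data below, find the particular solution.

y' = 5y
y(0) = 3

General solution: y = Ce^(5x)
Applying IC y(0) = 3:
Particular solution: y = 3e^(5x)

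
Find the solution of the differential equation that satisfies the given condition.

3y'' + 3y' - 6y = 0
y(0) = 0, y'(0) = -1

General solution: y = C₁e^x + C₂e^(-2x)
Applying ICs: C₁ = -1/3, C₂ = 1/3
Particular solution: y = -(1/3)e^x + (1/3)e^(-2x)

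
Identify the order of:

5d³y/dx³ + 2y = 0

The order is 3 (highest derivative is of order 3).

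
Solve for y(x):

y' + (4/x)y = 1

Using integrating factor method:

General solution: y = (1/5)x + Cx^(-4)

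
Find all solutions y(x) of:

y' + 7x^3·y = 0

Using integrating factor method:

General solution: y = Ce^(-7x^4/4)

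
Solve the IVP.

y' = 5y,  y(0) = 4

General solution: y = Ce^(5x)
Applying IC y(0) = 4:
Particular solution: y = 4e^(5x)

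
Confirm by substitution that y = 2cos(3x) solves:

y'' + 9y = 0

Verification:
y'' = -18cos(3x)
y'' + 9y = 0 ✓

Yes, it is a solution.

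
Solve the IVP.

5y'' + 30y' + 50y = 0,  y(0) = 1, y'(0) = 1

General solution: y = e^(-3x)(C₁cos(x) + C₂sin(x))
Complex roots r = -3 ± i
Applying ICs: C₁ = 1, C₂ = 4
Particular solution: y = e^(-3x)(cos(x) + 4sin(x))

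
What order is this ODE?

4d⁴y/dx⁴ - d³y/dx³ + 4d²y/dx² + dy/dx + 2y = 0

The order is 4 (highest derivative is of order 4).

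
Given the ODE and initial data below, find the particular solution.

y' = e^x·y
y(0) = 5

General solution: y = Ce^(e^x)
Applying IC y(0) = 5:
Particular solution: y = 5e^(e^x - 1)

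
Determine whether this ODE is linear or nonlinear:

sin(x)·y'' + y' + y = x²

Linear (y and its derivatives appear to the first power only, no products of y terms)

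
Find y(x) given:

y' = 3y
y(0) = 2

General solution: y = Ce^(3x)
Applying IC y(0) = 2:
Particular solution: y = 2e^(3x)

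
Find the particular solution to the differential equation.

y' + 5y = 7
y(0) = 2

General solution: y = 7/5 + Ce^(-5x)
Applying y(0) = 2: C = 2 - 7/5 = 3/5
Particular solution: y = 7/5 + (3/5)e^(-5x)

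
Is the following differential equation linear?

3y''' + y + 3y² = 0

No. Nonlinear (y² term)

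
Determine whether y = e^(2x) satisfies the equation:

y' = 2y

Verification:
y = e^(2x)
y' = 2e^(2x)
2y = 2e^(2x)
y' = 2y ✓

Yes, it is a solution.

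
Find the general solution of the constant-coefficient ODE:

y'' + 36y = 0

Characteristic equation: r² + 36 = 0
Roots: r = ±6i (complex conjugates)
General solution: y = C₁cos(6x) + C₂sin(6x)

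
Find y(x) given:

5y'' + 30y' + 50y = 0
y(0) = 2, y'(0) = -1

General solution: y = e^(-3x)(C₁cos(x) + C₂sin(x))
Complex roots r = -3 ± i
Applying ICs: C₁ = 2, C₂ = 5
Particular solution: y = e^(-3x)(2cos(x) + 5sin(x))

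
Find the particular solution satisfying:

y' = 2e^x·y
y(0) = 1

General solution: y = Ce^(2e^x)
Applying IC y(0) = 1:
Particular solution: y = e^(2(e^x - 1))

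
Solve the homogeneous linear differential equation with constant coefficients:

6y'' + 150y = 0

Characteristic equation: 6r² + 150 = 0
Divide by 6: r² + 25 = 0
Roots: r = ±5i (complex conjugates)
General solution: y = C₁cos(5x) + C₂sin(5x)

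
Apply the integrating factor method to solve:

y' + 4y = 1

Using integrating factor method:

General solution: y = 1/4 + Ce^(-4x)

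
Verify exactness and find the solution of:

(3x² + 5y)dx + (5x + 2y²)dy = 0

Verify exactness: ∂M/∂y = ∂N/∂x ✓
Find F(x,y) such that ∂F/∂x = M, ∂F/∂y = N
Solution: x³ + 5xy + 2y³/3 = C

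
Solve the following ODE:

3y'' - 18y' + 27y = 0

Characteristic equation: 3r² - 18r + 27 = 0
Divide by 3: r² - 6r + 9 = 0
Factored: (r - 3)² = 0
Repeated root: r = 3
General solution: y = (C₁ + C₂x)e^(3x)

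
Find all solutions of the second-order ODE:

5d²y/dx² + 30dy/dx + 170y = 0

Characteristic equation: 5r² + 30r + 170 = 0
Divide by 5: r² + 6r + 34 = 0
Roots: r = -3 ± 5i (complex conjugates)
General solution: y = e^(-3x)(C₁cos(5x) + C₂sin(5x))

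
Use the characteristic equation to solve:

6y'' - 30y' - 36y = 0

Characteristic equation: 6r² - 30r - 36 = 0
Divide by 6: r² - 5r - 6 = 0
Roots: r = 6, -1 (distinct real)
General solution: y = C₁e^(6x) + C₂e^(-x)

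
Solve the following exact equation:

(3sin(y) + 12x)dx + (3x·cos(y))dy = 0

Verify exactness: ∂M/∂y = ∂N/∂x ✓
Find F(x,y) such that ∂F/∂x = M, ∂F/∂y = N
Solution: 3x·sin(y) + 6x² = C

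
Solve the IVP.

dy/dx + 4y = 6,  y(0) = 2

General solution: y = 3/2 + Ce^(-4x)
Applying y(0) = 2: C = 2 - 3/2 = 1/2
Particular solution: y = 3/2 + (1/2)e^(-4x)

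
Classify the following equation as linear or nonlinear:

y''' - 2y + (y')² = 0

Nonlinear ((y')² term)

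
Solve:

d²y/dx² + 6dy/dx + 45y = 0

Characteristic equation: r² + 6r + 45 = 0
Roots: r = -3 ± 6i (complex conjugates)
General solution: y = e^(-3x)(C₁cos(6x) + C₂sin(6x))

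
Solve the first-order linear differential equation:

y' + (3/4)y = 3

Using integrating factor method:

General solution: y = 4 + Ce^(-3x/4)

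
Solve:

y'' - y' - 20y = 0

Characteristic equation: r² - r - 20 = 0
Roots: r = 5, -4 (distinct real)
General solution: y = C₁e^(5x) + C₂e^(-4x)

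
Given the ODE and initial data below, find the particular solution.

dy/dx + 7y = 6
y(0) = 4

General solution: y = 6/7 + Ce^(-7x)
Applying y(0) = 4: C = 4 - 6/7 = 22/7
Particular solution: y = 6/7 + (22/7)e^(-7x)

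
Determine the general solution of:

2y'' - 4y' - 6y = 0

Characteristic equation: 2r² - 4r - 6 = 0
Divide by 2: r² - 2r - 3 = 0
Roots: r = 3, -1 (distinct real)
General solution: y = C₁e^(3x) + C₂e^(-x)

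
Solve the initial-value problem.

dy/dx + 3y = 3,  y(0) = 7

General solution: y = 1 + Ce^(-3x)
Applying y(0) = 7: C = 7 - 1 = 6
Particular solution: y = 1 + 6e^(-3x)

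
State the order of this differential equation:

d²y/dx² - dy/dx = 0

The order is 2 (highest derivative is of order 2).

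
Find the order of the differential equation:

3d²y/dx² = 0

The order is 2 (highest derivative is of order 2).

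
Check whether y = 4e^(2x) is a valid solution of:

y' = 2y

Verification:
y = 4e^(2x)
y' = 8e^(2x)
2y = 8e^(2x)
y' = 2y ✓

Yes, it is a solution.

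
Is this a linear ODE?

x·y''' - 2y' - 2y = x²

Yes. Linear (y and its derivatives appear to the first power only, no products of y terms)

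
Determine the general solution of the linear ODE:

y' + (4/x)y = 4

Using integrating factor method:

General solution: y = (4/5)x + Cx^(-4)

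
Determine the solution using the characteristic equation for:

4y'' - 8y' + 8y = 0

Characteristic equation: 4r² - 8r + 8 = 0
Divide by 4: r² - 2r + 2 = 0
Roots: r = 1 ± i (complex conjugates)
General solution: y = e^x(C₁cos(x) + C₂sin(x))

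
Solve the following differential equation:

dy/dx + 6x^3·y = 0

Using integrating factor method:

General solution: y = Ce^(-3x^4/2)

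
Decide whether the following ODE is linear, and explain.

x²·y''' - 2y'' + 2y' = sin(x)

Linear (y and its derivatives appear to the first power only, no products of y terms)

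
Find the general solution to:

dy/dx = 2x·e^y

Separating variables and integrating:
-e^(-y) = x² + C

General solution: y = -ln(C - x²)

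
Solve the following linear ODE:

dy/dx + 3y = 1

Using integrating factor method:

General solution: y = 1/3 + Ce^(-3x)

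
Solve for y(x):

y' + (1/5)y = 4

Using integrating factor method:

General solution: y = 20 + Ce^(-x/5)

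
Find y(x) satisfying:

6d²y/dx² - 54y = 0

Characteristic equation: 6r² - 54 = 0
Divide by 6: r² - 9 = 0
Roots: r = 3, -3 (distinct real)
General solution: y = C₁e^(3x) + C₂e^(-3x)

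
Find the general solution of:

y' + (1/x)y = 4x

Using integrating factor method:

General solution: y = (4/3)x^2 + C/x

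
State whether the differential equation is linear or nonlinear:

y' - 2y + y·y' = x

Nonlinear (product y·y')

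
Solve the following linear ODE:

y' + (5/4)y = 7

Using integrating factor method:

General solution: y = 28/5 + Ce^(-5x/4)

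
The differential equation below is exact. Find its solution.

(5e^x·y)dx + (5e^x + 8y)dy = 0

Verify exactness: ∂M/∂y = ∂N/∂x ✓
Find F(x,y) such that ∂F/∂x = M, ∂F/∂y = N
Solution: 5e^x·y + 4y² = C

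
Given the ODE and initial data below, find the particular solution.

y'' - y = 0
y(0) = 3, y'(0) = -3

General solution: y = C₁e^x + C₂e^(-x)
Applying ICs: C₁ = 0, C₂ = 3
Particular solution: y = 3e^(-x)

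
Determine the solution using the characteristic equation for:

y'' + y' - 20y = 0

Characteristic equation: r² + r - 20 = 0
Roots: r = 4, -5 (distinct real)
General solution: y = C₁e^(4x) + C₂e^(-5x)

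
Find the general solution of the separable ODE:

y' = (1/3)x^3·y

Separating variables and integrating:
ln|y| = x^4/12 + C

General solution: y = Ce^(x^4/12)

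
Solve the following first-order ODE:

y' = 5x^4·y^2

Separating variables and integrating:
-1/y = x^5 + C

General solution: y^-1 = -x^5 + C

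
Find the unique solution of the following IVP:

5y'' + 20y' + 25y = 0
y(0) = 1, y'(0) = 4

General solution: y = e^(-2x)(C₁cos(x) + C₂sin(x))
Complex roots r = -2 ± i
Applying ICs: C₁ = 1, C₂ = 6
Particular solution: y = e^(-2x)(cos(x) + 6sin(x))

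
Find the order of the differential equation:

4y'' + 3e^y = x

The order is 2 (highest derivative is of order 2).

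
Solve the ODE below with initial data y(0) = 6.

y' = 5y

General solution: y = Ce^(5x)
Applying IC y(0) = 6:
Particular solution: y = 6e^(5x)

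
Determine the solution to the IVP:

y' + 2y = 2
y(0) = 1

General solution: y = 1 + Ce^(-2x)
Applying y(0) = 1: C = 1 - 1 = 0
Particular solution: y = 1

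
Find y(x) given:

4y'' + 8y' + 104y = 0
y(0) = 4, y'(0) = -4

General solution: y = e^(-x)(C₁cos(5x) + C₂sin(5x))
Complex roots r = -1 ± 5i
Applying ICs: C₁ = 4, C₂ = 0
Particular solution: y = e^(-x)(4cos(5x))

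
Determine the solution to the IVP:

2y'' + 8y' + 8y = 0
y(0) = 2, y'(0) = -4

General solution: y = (C₁ + C₂x)e^(-2x)
Repeated root r = -2
Applying ICs: C₁ = 2, C₂ = 0
Particular solution: y = 2e^(-2x)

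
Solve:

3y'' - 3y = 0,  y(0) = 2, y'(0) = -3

General solution: y = C₁e^x + C₂e^(-x)
Applying ICs: C₁ = -1/2, C₂ = 5/2
Particular solution: y = -(1/2)e^x + (5/2)e^(-x)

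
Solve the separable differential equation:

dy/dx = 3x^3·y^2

Separating variables and integrating:
-1/y = 3x^4/4 + C

General solution: y^-1 = (-3/4)x^4 + C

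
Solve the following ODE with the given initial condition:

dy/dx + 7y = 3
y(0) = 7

General solution: y = 3/7 + Ce^(-7x)
Applying y(0) = 7: C = 7 - 3/7 = 46/7
Particular solution: y = 3/7 + (46/7)e^(-7x)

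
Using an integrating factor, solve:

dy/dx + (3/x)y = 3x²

Using integrating factor method:

General solution: y = (1/2)x^3 + Cx^(-3)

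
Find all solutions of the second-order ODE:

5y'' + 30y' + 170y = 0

Characteristic equation: 5r² + 30r + 170 = 0
Divide by 5: r² + 6r + 34 = 0
Roots: r = -3 ± 5i (complex conjugates)
General solution: y = e^(-3x)(C₁cos(5x) + C₂sin(5x))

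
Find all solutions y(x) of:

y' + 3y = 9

Using integrating factor method:

General solution: y = 3 + Ce^(-3x)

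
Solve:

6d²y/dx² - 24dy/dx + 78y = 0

Characteristic equation: 6r² - 24r + 78 = 0
Divide by 6: r² - 4r + 13 = 0
Roots: r = 2 ± 3i (complex conjugates)
General solution: y = e^(2x)(C₁cos(3x) + C₂sin(3x))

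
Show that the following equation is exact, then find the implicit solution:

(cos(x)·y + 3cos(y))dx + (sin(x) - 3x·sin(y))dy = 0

Verify exactness: ∂M/∂y = ∂N/∂x ✓
Find F(x,y) such that ∂F/∂x = M, ∂F/∂y = N
Solution: sin(x)·y + 3x·cos(y) = C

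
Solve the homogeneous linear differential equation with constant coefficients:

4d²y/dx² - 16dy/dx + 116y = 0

Characteristic equation: 4r² - 16r + 116 = 0
Divide by 4: r² - 4r + 29 = 0
Roots: r = 2 ± 5i (complex conjugates)
General solution: y = e^(2x)(C₁cos(5x) + C₂sin(5x))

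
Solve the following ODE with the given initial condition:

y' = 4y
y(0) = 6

General solution: y = Ce^(4x)
Applying IC y(0) = 6:
Particular solution: y = 6e^(4x)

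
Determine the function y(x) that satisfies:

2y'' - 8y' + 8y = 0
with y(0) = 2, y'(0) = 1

General solution: y = (C₁ + C₂x)e^(2x)
Repeated root r = 2
Applying ICs: C₁ = 2, C₂ = -3
Particular solution: y = (2 - 3x)e^(2x)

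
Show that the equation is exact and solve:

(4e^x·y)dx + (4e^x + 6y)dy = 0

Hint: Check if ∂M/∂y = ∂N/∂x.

Verify exactness: ∂M/∂y = ∂N/∂x ✓
Find F(x,y) such that ∂F/∂x = M, ∂F/∂y = N
Solution: 4e^x·y + 3y² = C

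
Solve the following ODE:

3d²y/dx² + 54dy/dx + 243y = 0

Characteristic equation: 3r² + 54r + 243 = 0
Divide by 3: r² + 18r + 81 = 0
Factored: (r + 9)² = 0
Repeated root: r = -9
General solution: y = (C₁ + C₂x)e^(-9x)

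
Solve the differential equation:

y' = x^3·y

Separating variables and integrating:
ln|y| = x^4/4 + C

General solution: y = Ce^(x^4/4)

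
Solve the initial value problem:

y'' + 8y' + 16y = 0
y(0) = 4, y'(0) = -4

General solution: y = (C₁ + C₂x)e^(-4x)
Repeated root r = -4
Applying ICs: C₁ = 4, C₂ = 12
Particular solution: y = (4 + 12x)e^(-4x)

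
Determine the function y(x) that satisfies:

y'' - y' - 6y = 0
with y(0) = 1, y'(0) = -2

General solution: y = C₁e^(3x) + C₂e^(-2x)
Applying ICs: C₁ = 0, C₂ = 1
Particular solution: y = e^(-2x)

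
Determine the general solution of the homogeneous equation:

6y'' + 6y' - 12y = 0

Characteristic equation: 6r² + 6r - 12 = 0
Divide by 6: r² + r - 2 = 0
Roots: r = 1, -2 (distinct real)
General solution: y = C₁e^x + C₂e^(-2x)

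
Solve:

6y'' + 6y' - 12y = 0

Characteristic equation: 6r² + 6r - 12 = 0
Divide by 6: r² + r - 2 = 0
Roots: r = 1, -2 (distinct real)
General solution: y = C₁e^x + C₂e^(-2x)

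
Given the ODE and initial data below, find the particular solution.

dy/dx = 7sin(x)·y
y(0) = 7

General solution: y = Ce^(-7cos(x))
Applying IC y(0) = 7:
Particular solution: y = 7e^(7(1-cos(x)))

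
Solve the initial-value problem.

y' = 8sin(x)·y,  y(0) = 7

General solution: y = Ce^(-8cos(x))
Applying IC y(0) = 7:
Particular solution: y = 7e^(8(1-cos(x)))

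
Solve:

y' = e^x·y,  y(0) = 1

General solution: y = Ce^(e^x)
Applying IC y(0) = 1:
Particular solution: y = e^(e^x - 1)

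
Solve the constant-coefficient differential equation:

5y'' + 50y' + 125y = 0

Characteristic equation: 5r² + 50r + 125 = 0
Divide by 5: r² + 10r + 25 = 0
Factored: (r + 5)² = 0
Repeated root: r = -5
General solution: y = (C₁ + C₂x)e^(-5x)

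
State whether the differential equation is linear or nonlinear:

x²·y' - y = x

Linear (y and its derivatives appear to the first power only, no products of y terms)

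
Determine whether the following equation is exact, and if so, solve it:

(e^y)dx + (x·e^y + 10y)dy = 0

Verify exactness: ∂M/∂y = ∂N/∂x ✓
Find F(x,y) such that ∂F/∂x = M, ∂F/∂y = N
Solution: x·e^y + 5y² = C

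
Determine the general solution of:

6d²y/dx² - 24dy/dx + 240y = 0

Characteristic equation: 6r² - 24r + 240 = 0
Divide by 6: r² - 4r + 40 = 0
Roots: r = 2 ± 6i (complex conjugates)
General solution: y = e^(2x)(C₁cos(6x) + C₂sin(6x))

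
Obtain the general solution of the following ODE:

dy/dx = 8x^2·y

Separating variables and integrating:
ln|y| = 8x^3/3 + C

General solution: y = Ce^(8x^3/3)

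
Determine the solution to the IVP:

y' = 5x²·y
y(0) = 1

General solution: y = Ce^(5x³/3)
Applying IC y(0) = 1:
Particular solution: y = e^(5x³/3)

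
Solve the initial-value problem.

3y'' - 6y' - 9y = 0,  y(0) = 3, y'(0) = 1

General solution: y = C₁e^(3x) + C₂e^(-x)
Applying ICs: C₁ = 1, C₂ = 2
Particular solution: y = e^(3x) + 2e^(-x)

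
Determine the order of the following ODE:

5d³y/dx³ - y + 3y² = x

The order is 3 (highest derivative is of order 3).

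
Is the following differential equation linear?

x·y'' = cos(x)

Yes. Linear (y and its derivatives appear to the first power only, no products of y terms)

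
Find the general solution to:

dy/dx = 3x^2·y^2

Separating variables and integrating:
-1/y = x^3 + C

General solution: y^-1 = -x^3 + C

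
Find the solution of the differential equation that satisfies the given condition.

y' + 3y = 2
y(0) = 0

General solution: y = 2/3 + Ce^(-3x)
Applying y(0) = 0: C = 0 - 2/3 = -2/3
Particular solution: y = 2/3 - (2/3)e^(-3x)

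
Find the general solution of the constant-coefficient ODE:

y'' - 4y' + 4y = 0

Characteristic equation: r² - 4r + 4 = 0
Factored: (r - 2)² = 0
Repeated root: r = 2
General solution: y = (C₁ + C₂x)e^(2x)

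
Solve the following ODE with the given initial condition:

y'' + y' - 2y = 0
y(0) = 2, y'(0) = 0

General solution: y = C₁e^x + C₂e^(-2x)
Applying ICs: C₁ = 4/3, C₂ = 2/3
Particular solution: y = (4/3)e^x + (2/3)e^(-2x)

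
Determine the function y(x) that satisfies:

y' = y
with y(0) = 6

General solution: y = Ce^x
Applying IC y(0) = 6:
Particular solution: y = 6e^x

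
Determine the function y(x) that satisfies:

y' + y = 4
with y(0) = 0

General solution: y = 4 + Ce^(-x)
Applying y(0) = 0: C = 0 - 4 = -4
Particular solution: y = 4 - 4e^(-x)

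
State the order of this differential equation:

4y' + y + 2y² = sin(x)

The order is 1 (highest derivative is of order 1).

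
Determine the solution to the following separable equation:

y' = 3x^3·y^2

Separating variables and integrating:
-1/y = 3x^4/4 + C

General solution: y^-1 = (-3/4)x^4 + C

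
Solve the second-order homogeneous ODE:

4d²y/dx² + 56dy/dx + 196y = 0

Characteristic equation: 4r² + 56r + 196 = 0
Divide by 4: r² + 14r + 49 = 0
Factored: (r + 7)² = 0
Repeated root: r = -7
General solution: y = (C₁ + C₂x)e^(-7x)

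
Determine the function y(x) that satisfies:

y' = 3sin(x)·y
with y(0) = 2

General solution: y = Ce^(-3cos(x))
Applying IC y(0) = 2:
Particular solution: y = 2e^(3(1-cos(x)))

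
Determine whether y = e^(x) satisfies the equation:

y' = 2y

Verification:
y = e^(x)
y' = e^(x)
But 2y = 2e^(x)
y' ≠ 2y — the derivative does not match

No, it is not a solution.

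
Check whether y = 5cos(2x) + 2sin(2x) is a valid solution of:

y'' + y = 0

Verification:
y'' = -20cos(2x) - 8sin(2x)
y'' + y ≠ 0 (frequency mismatch: got 4 instead of 1)

No, it is not a solution.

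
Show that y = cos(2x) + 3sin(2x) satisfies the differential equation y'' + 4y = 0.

Verification:
y'' = -4cos(2x) - 12sin(2x)
y'' + 4y = 0 ✓

Yes, it is a solution.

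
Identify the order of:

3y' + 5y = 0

The order is 1 (highest derivative is of order 1).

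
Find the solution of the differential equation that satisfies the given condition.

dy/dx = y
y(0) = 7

General solution: y = Ce^x
Applying IC y(0) = 7:
Particular solution: y = 7e^x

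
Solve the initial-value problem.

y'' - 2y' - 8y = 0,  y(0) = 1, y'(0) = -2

General solution: y = C₁e^(4x) + C₂e^(-2x)
Applying ICs: C₁ = 0, C₂ = 1
Particular solution: y = e^(-2x)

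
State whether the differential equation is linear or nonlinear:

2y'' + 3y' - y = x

Linear (y and its derivatives appear to the first power only, no products of y terms)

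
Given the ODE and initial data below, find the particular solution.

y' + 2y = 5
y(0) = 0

General solution: y = 5/2 + Ce^(-2x)
Applying y(0) = 0: C = 0 - 5/2 = -5/2
Particular solution: y = 5/2 - (5/2)e^(-2x)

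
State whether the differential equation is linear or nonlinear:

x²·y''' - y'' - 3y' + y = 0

Linear (y and its derivatives appear to the first power only, no products of y terms)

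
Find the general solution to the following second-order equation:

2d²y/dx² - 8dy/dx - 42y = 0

Characteristic equation: 2r² - 8r - 42 = 0
Divide by 2: r² - 4r - 21 = 0
Roots: r = 7, -3 (distinct real)
General solution: y = C₁e^(7x) + C₂e^(-3x)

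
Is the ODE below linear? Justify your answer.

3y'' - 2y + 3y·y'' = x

No. Nonlinear (y·y'' term)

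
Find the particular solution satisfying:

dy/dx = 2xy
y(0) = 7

General solution: y = Ce^(x²)
Applying IC y(0) = 7:
Particular solution: y = 7e^(x²)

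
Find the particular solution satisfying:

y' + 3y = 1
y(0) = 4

General solution: y = 1/3 + Ce^(-3x)
Applying y(0) = 4: C = 4 - 1/3 = 11/3
Particular solution: y = 1/3 + (11/3)e^(-3x)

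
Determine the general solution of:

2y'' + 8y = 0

Characteristic equation: 2r² + 8 = 0
Divide by 2: r² + 4 = 0
Roots: r = ±2i (complex conjugates)
General solution: y = C₁cos(2x) + C₂sin(2x)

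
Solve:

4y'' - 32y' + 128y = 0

Characteristic equation: 4r² - 32r + 128 = 0
Divide by 4: r² - 8r + 32 = 0
Roots: r = 4 ± 4i (complex conjugates)
General solution: y = e^(4x)(C₁cos(4x) + C₂sin(4x))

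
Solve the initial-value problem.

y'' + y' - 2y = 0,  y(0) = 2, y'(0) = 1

General solution: y = C₁e^x + C₂e^(-2x)
Applying ICs: C₁ = 5/3, C₂ = 1/3
Particular solution: y = (5/3)e^x + (1/3)e^(-2x)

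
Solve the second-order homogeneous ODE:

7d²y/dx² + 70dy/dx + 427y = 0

Characteristic equation: 7r² + 70r + 427 = 0
Divide by 7: r² + 10r + 61 = 0
Roots: r = -5 ± 6i (complex conjugates)
General solution: y = e^(-5x)(C₁cos(6x) + C₂sin(6x))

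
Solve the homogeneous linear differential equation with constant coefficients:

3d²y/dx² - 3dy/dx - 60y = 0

Characteristic equation: 3r² - 3r - 60 = 0
Divide by 3: r² - r - 20 = 0
Roots: r = 5, -4 (distinct real)
General solution: y = C₁e^(5x) + C₂e^(-4x)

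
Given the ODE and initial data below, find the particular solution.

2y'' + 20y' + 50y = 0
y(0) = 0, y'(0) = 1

General solution: y = (C₁ + C₂x)e^(-5x)
Repeated root r = -5
Applying ICs: C₁ = 0, C₂ = 1
Particular solution: y = xe^(-5x)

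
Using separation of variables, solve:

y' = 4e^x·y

Separating variables and integrating:
ln|y| = 4e^x + C

General solution: y = Ce^(4e^x)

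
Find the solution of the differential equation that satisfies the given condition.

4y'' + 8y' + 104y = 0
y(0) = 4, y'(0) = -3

General solution: y = e^(-x)(C₁cos(5x) + C₂sin(5x))
Complex roots r = -1 ± 5i
Applying ICs: C₁ = 4, C₂ = 1/5
Particular solution: y = e^(-x)(4cos(5x) + (1/5)sin(5x))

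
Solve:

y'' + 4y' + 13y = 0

Characteristic equation: r² + 4r + 13 = 0
Roots: r = -2 ± 3i (complex conjugates)
General solution: y = e^(-2x)(C₁cos(3x) + C₂sin(3x))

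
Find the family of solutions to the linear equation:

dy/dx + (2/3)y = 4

Using integrating factor method:

General solution: y = 6 + Ce^(-2x/3)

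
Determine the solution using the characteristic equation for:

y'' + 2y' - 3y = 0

Characteristic equation: r² + 2r - 3 = 0
Roots: r = 1, -3 (distinct real)
General solution: y = C₁e^x + C₂e^(-3x)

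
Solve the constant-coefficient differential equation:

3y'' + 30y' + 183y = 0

Characteristic equation: 3r² + 30r + 183 = 0
Divide by 3: r² + 10r + 61 = 0
Roots: r = -5 ± 6i (complex conjugates)
General solution: y = e^(-5x)(C₁cos(6x) + C₂sin(6x))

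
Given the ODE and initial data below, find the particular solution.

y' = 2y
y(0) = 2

General solution: y = Ce^(2x)
Applying IC y(0) = 2:
Particular solution: y = 2e^(2x)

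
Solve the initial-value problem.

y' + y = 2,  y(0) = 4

General solution: y = 2 + Ce^(-x)
Applying y(0) = 4: C = 4 - 2 = 2
Particular solution: y = 2 + 2e^(-x)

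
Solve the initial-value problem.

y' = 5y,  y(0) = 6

General solution: y = Ce^(5x)
Applying IC y(0) = 6:
Particular solution: y = 6e^(5x)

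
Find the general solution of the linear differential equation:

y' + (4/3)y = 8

Using integrating factor method:

General solution: y = 6 + Ce^(-4x/3)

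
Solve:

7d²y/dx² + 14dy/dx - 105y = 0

Characteristic equation: 7r² + 14r - 105 = 0
Divide by 7: r² + 2r - 15 = 0
Roots: r = 3, -5 (distinct real)
General solution: y = C₁e^(3x) + C₂e^(-5x)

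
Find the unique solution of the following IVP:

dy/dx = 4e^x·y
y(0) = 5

General solution: y = Ce^(4e^x)
Applying IC y(0) = 5:
Particular solution: y = 5e^(4(e^x - 1))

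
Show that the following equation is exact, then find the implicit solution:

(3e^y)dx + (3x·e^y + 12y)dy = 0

Verify exactness: ∂M/∂y = ∂N/∂x ✓
Find F(x,y) such that ∂F/∂x = M, ∂F/∂y = N
Solution: 3x·e^y + 6y² = C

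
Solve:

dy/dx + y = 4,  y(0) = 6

General solution: y = 4 + Ce^(-x)
Applying y(0) = 6: C = 6 - 4 = 2
Particular solution: y = 4 + 2e^(-x)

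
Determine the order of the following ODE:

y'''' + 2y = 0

The order is 4 (highest derivative is of order 4).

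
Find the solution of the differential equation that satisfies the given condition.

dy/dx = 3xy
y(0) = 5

General solution: y = Ce^(3x²/2)
Applying IC y(0) = 5:
Particular solution: y = 5e^(3x²/2)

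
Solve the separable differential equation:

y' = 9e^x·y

Separating variables and integrating:
ln|y| = 9e^x + C

General solution: y = Ce^(9e^x)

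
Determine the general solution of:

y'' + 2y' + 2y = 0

Characteristic equation: r² + 2r + 2 = 0
Roots: r = -1 ± i (complex conjugates)
General solution: y = e^(-x)(C₁cos(x) + C₂sin(x))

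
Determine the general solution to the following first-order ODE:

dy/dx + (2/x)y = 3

Using integrating factor method:

General solution: y = x + Cx^(-2)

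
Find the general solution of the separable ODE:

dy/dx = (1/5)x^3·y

Separating variables and integrating:
ln|y| = x^4/20 + C

General solution: y = Ce^(x^4/20)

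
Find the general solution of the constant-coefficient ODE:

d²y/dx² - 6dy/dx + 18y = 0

Characteristic equation: r² - 6r + 18 = 0
Roots: r = 3 ± 3i (complex conjugates)
General solution: y = e^(3x)(C₁cos(3x) + C₂sin(3x))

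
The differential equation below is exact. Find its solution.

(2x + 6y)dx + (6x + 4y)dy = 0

Verify exactness: ∂M/∂y = ∂N/∂x ✓
Find F(x,y) such that ∂F/∂x = M, ∂F/∂y = N
Solution: x² + 6xy + 2y² = C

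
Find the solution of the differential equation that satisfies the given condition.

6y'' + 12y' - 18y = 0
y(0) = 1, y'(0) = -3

General solution: y = C₁e^x + C₂e^(-3x)
Applying ICs: C₁ = 0, C₂ = 1
Particular solution: y = e^(-3x)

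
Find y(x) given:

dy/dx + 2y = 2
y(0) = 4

General solution: y = 1 + Ce^(-2x)
Applying y(0) = 4: C = 4 - 1 = 3
Particular solution: y = 1 + 3e^(-2x)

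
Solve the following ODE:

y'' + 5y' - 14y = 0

Characteristic equation: r² + 5r - 14 = 0
Roots: r = 2, -7 (distinct real)
General solution: y = C₁e^(2x) + C₂e^(-7x)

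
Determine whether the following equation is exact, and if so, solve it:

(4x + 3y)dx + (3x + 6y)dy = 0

Verify exactness: ∂M/∂y = ∂N/∂x ✓
Find F(x,y) such that ∂F/∂x = M, ∂F/∂y = N
Solution: 2x² + 3xy + 3y² = C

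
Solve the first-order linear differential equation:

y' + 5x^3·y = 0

Using integrating factor method:

General solution: y = Ce^(-5x^4/4)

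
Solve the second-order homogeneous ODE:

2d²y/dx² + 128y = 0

Characteristic equation: 2r² + 128 = 0
Divide by 2: r² + 64 = 0
Roots: r = ±8i (complex conjugates)
General solution: y = C₁cos(8x) + C₂sin(8x)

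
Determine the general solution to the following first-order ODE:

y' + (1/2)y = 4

Using integrating factor method:

General solution: y = 8 + Ce^(-x/2)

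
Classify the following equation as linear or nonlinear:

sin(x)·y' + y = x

Linear (y and its derivatives appear to the first power only, no products of y terms)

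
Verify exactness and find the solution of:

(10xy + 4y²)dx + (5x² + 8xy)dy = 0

Verify exactness: ∂M/∂y = ∂N/∂x ✓
Find F(x,y) such that ∂F/∂x = M, ∂F/∂y = N
Solution: 5x²y + 4xy² = C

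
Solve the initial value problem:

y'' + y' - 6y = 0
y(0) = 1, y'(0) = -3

General solution: y = C₁e^(2x) + C₂e^(-3x)
Applying ICs: C₁ = 0, C₂ = 1
Particular solution: y = e^(-3x)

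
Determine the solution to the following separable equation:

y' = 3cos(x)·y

Separating variables and integrating:
ln|y| = 3sin(x) + C

General solution: y = Ce^(3sin(x))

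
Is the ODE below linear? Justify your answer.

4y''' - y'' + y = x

Yes. Linear (y and its derivatives appear to the first power only, no products of y terms)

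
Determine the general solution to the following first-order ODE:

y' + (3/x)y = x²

Using integrating factor method:

General solution: y = (1/6)x^3 + Cx^(-3)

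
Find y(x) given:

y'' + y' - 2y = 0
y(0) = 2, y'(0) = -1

General solution: y = C₁e^x + C₂e^(-2x)
Applying ICs: C₁ = 1, C₂ = 1
Particular solution: y = e^x + e^(-2x)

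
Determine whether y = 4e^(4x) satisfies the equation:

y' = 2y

Verification:
y = 4e^(4x)
y' = 16e^(4x)
But 2y = 8e^(4x)
y' ≠ 2y — the derivative does not match

No, it is not a solution.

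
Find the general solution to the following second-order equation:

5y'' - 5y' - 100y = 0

Characteristic equation: 5r² - 5r - 100 = 0
Divide by 5: r² - r - 20 = 0
Roots: r = 5, -4 (distinct real)
General solution: y = C₁e^(5x) + C₂e^(-4x)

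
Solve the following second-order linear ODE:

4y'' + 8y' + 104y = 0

Characteristic equation: 4r² + 8r + 104 = 0
Divide by 4: r² + 2r + 26 = 0
Roots: r = -1 ± 5i (complex conjugates)
General solution: y = e^(-x)(C₁cos(5x) + C₂sin(5x))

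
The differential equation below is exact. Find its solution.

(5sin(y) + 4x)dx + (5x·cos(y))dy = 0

Verify exactness: ∂M/∂y = ∂N/∂x ✓
Find F(x,y) such that ∂F/∂x = M, ∂F/∂y = N
Solution: 5x·sin(y) + 2x² = C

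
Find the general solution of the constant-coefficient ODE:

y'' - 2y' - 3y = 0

Characteristic equation: r² - 2r - 3 = 0
Roots: r = 3, -1 (distinct real)
General solution: y = C₁e^(3x) + C₂e^(-x)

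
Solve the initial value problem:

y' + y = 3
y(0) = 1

General solution: y = 3 + Ce^(-x)
Applying y(0) = 1: C = 1 - 3 = -2
Particular solution: y = 3 - 2e^(-x)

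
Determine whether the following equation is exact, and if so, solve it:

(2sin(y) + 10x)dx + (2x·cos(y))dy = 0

Verify exactness: ∂M/∂y = ∂N/∂x ✓
Find F(x,y) such that ∂F/∂x = M, ∂F/∂y = N
Solution: 2x·sin(y) + 5x² = C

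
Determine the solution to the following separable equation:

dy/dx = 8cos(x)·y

Separating variables and integrating:
ln|y| = 8sin(x) + C

General solution: y = Ce^(8sin(x))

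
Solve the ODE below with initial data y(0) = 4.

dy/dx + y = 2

General solution: y = 2 + Ce^(-x)
Applying y(0) = 4: C = 4 - 2 = 2
Particular solution: y = 2 + 2e^(-x)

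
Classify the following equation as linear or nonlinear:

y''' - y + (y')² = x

Nonlinear ((y')² term)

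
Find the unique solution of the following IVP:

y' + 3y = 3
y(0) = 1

General solution: y = 1 + Ce^(-3x)
Applying y(0) = 1: C = 1 - 1 = 0
Particular solution: y = 1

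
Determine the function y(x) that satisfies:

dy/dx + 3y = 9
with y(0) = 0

General solution: y = 3 + Ce^(-3x)
Applying y(0) = 0: C = 0 - 3 = -3
Particular solution: y = 3 - 3e^(-3x)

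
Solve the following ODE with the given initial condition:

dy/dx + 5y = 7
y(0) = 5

General solution: y = 7/5 + Ce^(-5x)
Applying y(0) = 5: C = 5 - 7/5 = 18/5
Particular solution: y = 7/5 + (18/5)e^(-5x)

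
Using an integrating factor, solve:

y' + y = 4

Using integrating factor method:

General solution: y = 4 + Ce^(-x)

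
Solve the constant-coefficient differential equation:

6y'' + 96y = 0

Characteristic equation: 6r² + 96 = 0
Divide by 6: r² + 16 = 0
Roots: r = ±4i (complex conjugates)
General solution: y = C₁cos(4x) + C₂sin(4x)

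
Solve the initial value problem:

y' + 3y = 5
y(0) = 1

General solution: y = 5/3 + Ce^(-3x)
Applying y(0) = 1: C = 1 - 5/3 = -2/3
Particular solution: y = 5/3 - (2/3)e^(-3x)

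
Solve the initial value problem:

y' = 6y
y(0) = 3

General solution: y = Ce^(6x)
Applying IC y(0) = 3:
Particular solution: y = 3e^(6x)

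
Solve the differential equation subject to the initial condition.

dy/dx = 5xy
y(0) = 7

General solution: y = Ce^(5x²/2)
Applying IC y(0) = 7:
Particular solution: y = 7e^(5x²/2)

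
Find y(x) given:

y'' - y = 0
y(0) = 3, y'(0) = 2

General solution: y = C₁e^x + C₂e^(-x)
Applying ICs: C₁ = 5/2, C₂ = 1/2
Particular solution: y = (5/2)e^x + (1/2)e^(-x)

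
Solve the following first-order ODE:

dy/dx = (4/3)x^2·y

Separating variables and integrating:
ln|y| = 4x^3/9 + C

General solution: y = Ce^(4x^3/9)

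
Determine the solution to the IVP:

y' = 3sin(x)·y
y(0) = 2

General solution: y = Ce^(-3cos(x))
Applying IC y(0) = 2:
Particular solution: y = 2e^(3(1-cos(x)))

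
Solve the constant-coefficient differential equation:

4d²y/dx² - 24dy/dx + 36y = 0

Characteristic equation: 4r² - 24r + 36 = 0
Divide by 4: r² - 6r + 9 = 0
Factored: (r - 3)² = 0
Repeated root: r = 3
General solution: y = (C₁ + C₂x)e^(3x)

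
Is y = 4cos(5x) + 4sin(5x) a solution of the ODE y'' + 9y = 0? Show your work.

Verification:
y'' = -100cos(5x) - 100sin(5x)
y'' + 9y ≠ 0 (frequency mismatch: got 25 instead of 9)

No, it is not a solution.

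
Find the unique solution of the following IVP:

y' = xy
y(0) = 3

General solution: y = Ce^(x²/2)
Applying IC y(0) = 3:
Particular solution: y = 3e^(x²/2)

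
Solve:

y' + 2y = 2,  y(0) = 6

General solution: y = 1 + Ce^(-2x)
Applying y(0) = 6: C = 6 - 1 = 5
Particular solution: y = 1 + 5e^(-2x)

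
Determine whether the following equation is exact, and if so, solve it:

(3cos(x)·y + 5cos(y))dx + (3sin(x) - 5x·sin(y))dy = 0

Verify exactness: ∂M/∂y = ∂N/∂x ✓
Find F(x,y) such that ∂F/∂x = M, ∂F/∂y = N
Solution: 3sin(x)·y + 5x·cos(y) = C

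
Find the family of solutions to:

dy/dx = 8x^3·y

Separating variables and integrating:
ln|y| = 2x^4 + C

General solution: y = Ce^(2x^4)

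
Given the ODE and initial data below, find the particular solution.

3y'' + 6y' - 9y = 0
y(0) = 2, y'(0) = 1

General solution: y = C₁e^x + C₂e^(-3x)
Applying ICs: C₁ = 7/4, C₂ = 1/4
Particular solution: y = (7/4)e^x + (1/4)e^(-3x)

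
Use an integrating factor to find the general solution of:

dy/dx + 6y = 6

Using integrating factor method:

General solution: y = 1 + Ce^(-6x)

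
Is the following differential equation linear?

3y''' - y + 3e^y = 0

No. Nonlinear (e^y is nonlinear in y)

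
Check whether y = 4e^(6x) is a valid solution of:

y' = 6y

Verification:
y = 4e^(6x)
y' = 24e^(6x)
6y = 24e^(6x)
y' = 6y ✓

Yes, it is a solution.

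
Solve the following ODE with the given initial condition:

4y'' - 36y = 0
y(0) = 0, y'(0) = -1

General solution: y = C₁e^(3x) + C₂e^(-3x)
Applying ICs: C₁ = -1/6, C₂ = 1/6
Particular solution: y = -(1/6)e^(3x) + (1/6)e^(-3x)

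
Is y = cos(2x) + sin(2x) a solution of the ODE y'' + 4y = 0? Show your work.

Verification:
y'' = -4cos(2x) - 4sin(2x)
y'' + 4y = 0 ✓

Yes, it is a solution.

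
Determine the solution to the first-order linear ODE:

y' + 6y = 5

Using integrating factor method:

General solution: y = 5/6 + Ce^(-6x)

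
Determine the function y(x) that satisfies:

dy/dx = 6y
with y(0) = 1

General solution: y = Ce^(6x)
Applying IC y(0) = 1:
Particular solution: y = e^(6x)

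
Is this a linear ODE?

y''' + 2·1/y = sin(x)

No. Nonlinear (1/y term)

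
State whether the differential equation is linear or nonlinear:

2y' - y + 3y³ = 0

Nonlinear (y³ term)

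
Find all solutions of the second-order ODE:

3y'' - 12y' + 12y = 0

Characteristic equation: 3r² - 12r + 12 = 0
Divide by 3: r² - 4r + 4 = 0
Factored: (r - 2)² = 0
Repeated root: r = 2
General solution: y = (C₁ + C₂x)e^(2x)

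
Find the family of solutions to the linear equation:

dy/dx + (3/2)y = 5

Using integrating factor method:

General solution: y = 10/3 + Ce^(-3x/2)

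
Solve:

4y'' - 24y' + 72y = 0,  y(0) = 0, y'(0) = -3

General solution: y = e^(3x)(C₁cos(3x) + C₂sin(3x))
Complex roots r = 3 ± 3i
Applying ICs: C₁ = 0, C₂ = -1
Particular solution: y = e^(3x)(-sin(3x))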